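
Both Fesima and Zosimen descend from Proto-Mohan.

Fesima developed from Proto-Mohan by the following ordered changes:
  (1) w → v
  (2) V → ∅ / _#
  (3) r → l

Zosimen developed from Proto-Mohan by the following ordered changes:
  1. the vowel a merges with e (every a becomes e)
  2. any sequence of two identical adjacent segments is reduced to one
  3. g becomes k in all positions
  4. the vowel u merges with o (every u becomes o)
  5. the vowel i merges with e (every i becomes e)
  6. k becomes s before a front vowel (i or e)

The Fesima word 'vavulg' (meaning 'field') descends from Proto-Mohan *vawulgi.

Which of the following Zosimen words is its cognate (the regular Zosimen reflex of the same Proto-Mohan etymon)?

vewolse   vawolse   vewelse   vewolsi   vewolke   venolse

vewolse

Zosimen: *vawulgi > vewulgi > vewulki > vewolki > vewolke > vewolse  (by vowel merger, unconditioned shift, vowel merger, vowel merger, palatalisation)
Only 'vewolse' matches the regular Zosimen development of *vawulgi.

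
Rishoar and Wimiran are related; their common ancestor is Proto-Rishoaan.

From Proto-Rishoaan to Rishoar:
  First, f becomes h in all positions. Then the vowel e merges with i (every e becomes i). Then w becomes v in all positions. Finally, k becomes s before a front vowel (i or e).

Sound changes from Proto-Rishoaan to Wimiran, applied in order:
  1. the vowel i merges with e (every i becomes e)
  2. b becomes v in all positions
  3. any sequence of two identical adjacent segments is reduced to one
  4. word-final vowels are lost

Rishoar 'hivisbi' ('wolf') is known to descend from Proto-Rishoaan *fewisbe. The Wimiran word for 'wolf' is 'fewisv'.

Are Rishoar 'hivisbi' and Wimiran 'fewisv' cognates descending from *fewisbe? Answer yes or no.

no

Derive the expected Wimiran reflex of *fewisbe:
Wimiran: *fewisbe
  fewisbe → fewesbe   [vowel merger]
  fewesbe → fewesve   [unconditioned shift]
  fewesve (rule 3 does not apply)
  fewesve → fewesv   [apocope]
  giving Wimiran fewesv.
The regular Wimiran reflex would be 'fewesv', but the attested form is 'fewisv'. The correspondence is irregular, so they are not cognates (the Wimiran form has a different source).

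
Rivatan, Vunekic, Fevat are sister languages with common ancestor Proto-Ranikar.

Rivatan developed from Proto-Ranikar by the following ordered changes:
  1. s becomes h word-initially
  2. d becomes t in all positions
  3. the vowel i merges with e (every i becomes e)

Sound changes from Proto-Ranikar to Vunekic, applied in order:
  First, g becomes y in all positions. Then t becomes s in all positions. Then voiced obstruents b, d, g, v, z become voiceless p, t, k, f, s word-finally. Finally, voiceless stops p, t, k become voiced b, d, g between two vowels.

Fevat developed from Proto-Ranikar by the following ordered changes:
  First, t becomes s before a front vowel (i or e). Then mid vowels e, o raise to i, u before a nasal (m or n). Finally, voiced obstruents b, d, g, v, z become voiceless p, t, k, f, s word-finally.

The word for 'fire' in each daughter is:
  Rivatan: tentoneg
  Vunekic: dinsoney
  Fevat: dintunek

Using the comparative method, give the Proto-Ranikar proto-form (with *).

*dintoneg

Position 8: Rivatan has g, Vunekic has y, Fevat has k. Rivatan preserves g here (none of its changes turn any other segment into g), so the proto-segment is *g.
Position 1: Rivatan has t, Vunekic has d, Fevat has d. Vunekic preserves d here (none of its changes turn any other segment into d), so the proto-segment is *d.
Position 5: Rivatan has o, Vunekic has o, Fevat has u. Rivatan preserves o here (none of its changes turn any other segment into o), so the proto-segment is *o.
Continuing position by position gives *dintoneg; check it forward:
Rivatan: *dintoneg > tintoneg > tentoneg  (by unconditioned shift, vowel merger)
Vunekic: *dintoneg
  dintoneg → dintoney   [unconditioned shift]
  dintoney → dinsoney   [unconditioned shift]
  dinsoney (rule 3 does not apply)
  dinsoney (rule 4 does not apply)
  giving Vunekic dinsoney.
Fevat: *dintoneg > dintuneg > dintunek  (by pre-nasal raising, final devoicing)
Only *dintoneg yields all of Rivatan tentoneg, Vunekic dinsoney, Fevat dintunek.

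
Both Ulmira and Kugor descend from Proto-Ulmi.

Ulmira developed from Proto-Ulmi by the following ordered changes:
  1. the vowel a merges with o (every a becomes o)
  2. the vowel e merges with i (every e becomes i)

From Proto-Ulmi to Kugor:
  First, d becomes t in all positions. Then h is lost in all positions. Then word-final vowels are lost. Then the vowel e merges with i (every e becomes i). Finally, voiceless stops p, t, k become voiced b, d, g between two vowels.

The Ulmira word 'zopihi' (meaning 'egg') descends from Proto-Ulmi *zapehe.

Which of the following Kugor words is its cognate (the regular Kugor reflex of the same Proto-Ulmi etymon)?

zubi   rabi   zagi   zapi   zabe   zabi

Kugor: *zapehe > zapee > zape > zapi > zabi  (by h-loss, apocope, vowel merger, intervocalic voicing)

zabi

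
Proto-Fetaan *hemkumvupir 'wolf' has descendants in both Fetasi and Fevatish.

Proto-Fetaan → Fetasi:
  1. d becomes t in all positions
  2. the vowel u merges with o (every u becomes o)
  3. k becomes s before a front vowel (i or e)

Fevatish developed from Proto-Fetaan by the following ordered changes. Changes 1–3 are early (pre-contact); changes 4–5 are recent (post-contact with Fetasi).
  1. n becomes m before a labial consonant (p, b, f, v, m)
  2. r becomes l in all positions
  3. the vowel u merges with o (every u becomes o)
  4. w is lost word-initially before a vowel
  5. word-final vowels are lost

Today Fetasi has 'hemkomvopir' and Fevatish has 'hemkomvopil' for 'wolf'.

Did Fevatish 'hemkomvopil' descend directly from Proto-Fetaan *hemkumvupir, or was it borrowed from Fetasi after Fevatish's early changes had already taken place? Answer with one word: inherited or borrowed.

If inherited, *hemkumvupir would pass through all of Fevatish's changes:
Fevatish: start from *hemkumvupir.
  rule 1: no change — hemkumvupir
  rule 2 (unconditioned shift): hemkumvupir → hemkumvupil
  rule 3 (vowel merger): hemkumvupil → hemkomvopil
  rule 4: no change — hemkomvopil
  rule 5: no change — hemkomvopil
  ⇒ Fevatish hemkomvopil
If borrowed from Fetasi 'hemkomvopir' after the early changes, it would undergo only the recent ones:
  rule 4 (glide loss): no change (hemkomvopir)
  rule 5 (apocope): no change (hemkomvopir)
  ⇒ as a loan: hemkomvopir
Fevatish 'hemkomvopil' matches the inherited outcome exactly, so it is an inherited cognate, not a loan.

inherited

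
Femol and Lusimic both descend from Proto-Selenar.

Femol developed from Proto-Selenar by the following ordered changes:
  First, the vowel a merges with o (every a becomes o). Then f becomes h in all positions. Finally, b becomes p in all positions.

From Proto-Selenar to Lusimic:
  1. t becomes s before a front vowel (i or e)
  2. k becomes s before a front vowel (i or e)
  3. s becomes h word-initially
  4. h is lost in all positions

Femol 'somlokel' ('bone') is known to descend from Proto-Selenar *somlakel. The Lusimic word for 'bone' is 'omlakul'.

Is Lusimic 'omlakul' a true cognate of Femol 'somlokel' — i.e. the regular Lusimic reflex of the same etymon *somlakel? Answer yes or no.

Derive the expected Lusimic reflex of *somlakel:
Lusimic: start from *somlakel.
  rule 1: no change — somlakel
  rule 2 (palatalisation): somlakel → somlasel
  rule 3 (debuccalisation): somlasel → homlasel
  rule 4 (h-loss): homlasel → omlasel
  ⇒ Lusimic omlasel
The regular Lusimic reflex would be 'omlasel', but the attested form is 'omlakul'. The correspondence is irregular, so they are not cognates (the Lusimic form has a different source).

no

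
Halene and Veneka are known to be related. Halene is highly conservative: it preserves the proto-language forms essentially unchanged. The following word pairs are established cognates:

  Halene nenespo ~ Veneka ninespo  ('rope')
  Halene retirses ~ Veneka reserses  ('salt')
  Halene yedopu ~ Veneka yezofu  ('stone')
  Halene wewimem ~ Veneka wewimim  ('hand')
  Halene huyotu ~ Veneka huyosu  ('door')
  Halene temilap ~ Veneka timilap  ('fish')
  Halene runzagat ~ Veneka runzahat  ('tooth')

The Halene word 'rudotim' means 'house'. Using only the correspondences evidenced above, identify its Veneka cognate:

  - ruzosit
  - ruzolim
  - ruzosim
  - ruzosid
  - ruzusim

ruzosim

yedopu ~ yezofu — Halene d corresponds to Veneka z between vowels (before a back vowel).
retirses ~ reserses — Halene t corresponds to Veneka s between vowels (before a front vowel).
Applying these to Halene 'rudotim':
  rudotim → ruzotim   (d→z between vowels (before a back vowel))
  ruzotim → ruzosim   (t→s between vowels (before a front vowel))
So the Veneka cognate is 'ruzosim'.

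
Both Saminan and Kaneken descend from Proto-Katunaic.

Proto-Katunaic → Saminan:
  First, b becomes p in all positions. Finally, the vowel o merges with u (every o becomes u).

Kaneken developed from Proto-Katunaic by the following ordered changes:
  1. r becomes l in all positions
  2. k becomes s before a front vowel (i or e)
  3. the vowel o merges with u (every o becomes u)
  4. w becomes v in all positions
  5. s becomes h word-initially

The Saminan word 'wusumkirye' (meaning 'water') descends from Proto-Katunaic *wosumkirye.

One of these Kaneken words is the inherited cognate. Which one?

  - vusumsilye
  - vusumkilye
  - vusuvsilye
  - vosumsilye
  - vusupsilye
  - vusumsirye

Kaneken: *wosumkirye
  wosumkirye → wosumkilye   [unconditioned shift]
  wosumkilye → wosumsilye   [palatalisation]
  wosumsilye → wusumsilye   [vowel merger]
  wusumsilye → vusumsilye   [unconditioned shift]
  vusumsilye (rule 5 does not apply)
  giving Kaneken vusumsilye.
Only 'vusumsilye' matches the regular Kaneken development of *wosumkirye.

vusumsilye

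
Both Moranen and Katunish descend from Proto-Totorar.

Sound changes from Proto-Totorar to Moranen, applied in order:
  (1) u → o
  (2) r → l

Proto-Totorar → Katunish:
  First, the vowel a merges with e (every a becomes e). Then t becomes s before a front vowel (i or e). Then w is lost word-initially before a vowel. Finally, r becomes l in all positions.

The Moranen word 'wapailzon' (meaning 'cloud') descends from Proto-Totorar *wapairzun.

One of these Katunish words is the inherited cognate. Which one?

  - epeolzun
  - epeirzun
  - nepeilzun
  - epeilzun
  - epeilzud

epeilzun

Katunish: start from *wapairzun.
  rule 1 (vowel merger): wapairzun → wepeirzun
  rule 2: no change — wepeirzun
  rule 3 (glide loss): wepeirzun → epeirzun
  rule 4 (unconditioned shift): epeirzun → epeilzun
  ⇒ Katunish epeilzun
Among the options, 'epeilzun' alone shows every Katunish change applied in order.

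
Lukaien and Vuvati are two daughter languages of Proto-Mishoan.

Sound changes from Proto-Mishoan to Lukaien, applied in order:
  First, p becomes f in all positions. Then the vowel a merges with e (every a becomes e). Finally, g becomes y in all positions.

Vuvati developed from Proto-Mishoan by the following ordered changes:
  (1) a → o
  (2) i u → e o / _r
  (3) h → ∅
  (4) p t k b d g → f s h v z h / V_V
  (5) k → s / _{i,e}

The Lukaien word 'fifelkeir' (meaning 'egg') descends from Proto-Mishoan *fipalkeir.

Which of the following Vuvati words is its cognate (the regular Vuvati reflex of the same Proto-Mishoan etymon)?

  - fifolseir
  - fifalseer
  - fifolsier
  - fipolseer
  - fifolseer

Vuvati: start from *fipalkeir.
  rule 1 (vowel merger): fipalkeir → fipolkeir
  rule 2 (pre-rhotic lowering): fipolkeir → fipolkeer
  rule 3: no change — fipolkeer
  rule 4 (intervocalic lenition): fipolkeer → fifolkeer
  rule 5 (palatalisation): fifolkeer → fifolseer
  ⇒ Vuvati fifolseer
The other candidates each miss or misapply at least one Vuvati change.

fifolseer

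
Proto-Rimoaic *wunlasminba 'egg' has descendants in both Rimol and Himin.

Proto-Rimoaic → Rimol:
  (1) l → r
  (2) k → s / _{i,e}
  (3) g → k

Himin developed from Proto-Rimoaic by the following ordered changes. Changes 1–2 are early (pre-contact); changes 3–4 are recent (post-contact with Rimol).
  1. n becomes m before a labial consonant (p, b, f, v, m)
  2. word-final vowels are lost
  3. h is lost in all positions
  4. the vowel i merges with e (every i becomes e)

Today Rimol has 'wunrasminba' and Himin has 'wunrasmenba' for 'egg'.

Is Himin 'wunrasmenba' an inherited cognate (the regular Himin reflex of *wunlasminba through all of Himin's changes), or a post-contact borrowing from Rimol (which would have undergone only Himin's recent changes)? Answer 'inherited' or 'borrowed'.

If inherited, *wunlasminba would pass through all of Himin's changes:
Himin: start from *wunlasminba.
  rule 1 (nasal place assimilation): wunlasminba → wunlasmimba
  rule 2 (apocope): wunlasmimba → wunlasmimb
  rule 3: no change — wunlasmimb
  rule 4 (vowel merger): wunlasmimb → wunlasmemb
  ⇒ Himin wunlasmemb
If borrowed from Rimol 'wunrasminba' after the early changes, it would undergo only the recent ones:
  rule 3 (h-loss): no change (wunrasminba)
  rule 4 (vowel merger): wunrasminba → wunrasmenba
  ⇒ as a loan: wunrasmenba
Himin 'wunrasmenba' matches the loan outcome 'wunrasmenba', not the inherited 'wunlasmemb' — it skipped the early Himin changes, so it was borrowed from Rimol.

borrowed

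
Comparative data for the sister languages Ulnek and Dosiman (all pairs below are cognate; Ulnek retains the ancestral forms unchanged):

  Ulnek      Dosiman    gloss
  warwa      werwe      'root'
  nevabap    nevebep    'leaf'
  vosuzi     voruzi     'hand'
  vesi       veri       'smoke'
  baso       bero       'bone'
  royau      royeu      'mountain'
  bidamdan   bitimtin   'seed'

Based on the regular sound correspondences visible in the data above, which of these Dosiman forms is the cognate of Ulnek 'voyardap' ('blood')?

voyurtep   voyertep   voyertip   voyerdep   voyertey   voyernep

warwa ~ werwe — Ulnek a corresponds to Dosiman e after a consonant, before r.
bidamdan ~ bitimtin — Ulnek d corresponds to Dosiman t after a consonant, before a back vowel.
nevabap ~ nevebep — Ulnek a corresponds to Dosiman e after a consonant, before a labial obstruent.
Applying these to Ulnek 'voyardap':
  voyardap → voyerdap   (a→e after a consonant, before r)
  voyerdap → voyertap   (d→t after a consonant, before a back vowel)
  voyertap → voyertep   (a→e after a consonant, before a labial obstruent)
So the Dosiman cognate is 'voyertep'.

voyertep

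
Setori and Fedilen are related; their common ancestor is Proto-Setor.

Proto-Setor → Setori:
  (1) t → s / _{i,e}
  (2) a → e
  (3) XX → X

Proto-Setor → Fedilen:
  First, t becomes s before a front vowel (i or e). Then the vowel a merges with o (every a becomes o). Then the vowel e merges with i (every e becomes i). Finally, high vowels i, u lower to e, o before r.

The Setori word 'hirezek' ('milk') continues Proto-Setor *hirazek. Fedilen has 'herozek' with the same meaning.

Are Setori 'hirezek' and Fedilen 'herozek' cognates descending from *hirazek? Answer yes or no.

no

Derive the expected Fedilen reflex of *hirazek:
Fedilen: *hirazek > hirozek > hirozik > herozik  (by vowel merger, vowel merger, pre-rhotic lowering)
The regular Fedilen reflex would be 'herozik', but the attested form is 'herozek'. The correspondence is irregular, so they are not cognates (the Fedilen form has a different source).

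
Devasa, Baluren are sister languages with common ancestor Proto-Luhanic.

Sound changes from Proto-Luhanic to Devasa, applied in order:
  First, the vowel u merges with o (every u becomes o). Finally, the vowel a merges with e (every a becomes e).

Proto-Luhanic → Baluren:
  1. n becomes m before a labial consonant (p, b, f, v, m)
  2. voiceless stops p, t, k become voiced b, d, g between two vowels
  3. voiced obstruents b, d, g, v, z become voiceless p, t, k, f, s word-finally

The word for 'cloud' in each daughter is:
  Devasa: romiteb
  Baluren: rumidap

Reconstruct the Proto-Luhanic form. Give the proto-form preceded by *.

Position 6: Devasa has e, Baluren has a. Baluren preserves a here (none of its changes turn any other segment into a), so the proto-segment is *a.
Position 5: Devasa has t, Baluren has d. Devasa preserves t here (none of its changes turn any other segment into t), so the proto-segment is *t.
Position 2: Devasa has o, Baluren has u. Baluren preserves u here (none of its changes turn any other segment into u), so the proto-segment is *u.
This points to *rumitab. Verify forward in each daughter:
Devasa: start from *rumitab.
  rule 1 (vowel merger): rumitab → romitab
  rule 2 (vowel merger): romitab → romiteb
  ⇒ Devasa romiteb
Baluren: start from *rumitab.
  rule 1: no change — rumitab
  rule 2 (intervocalic voicing): rumitab → rumidab
  rule 3 (final devoicing): rumidab → rumidap
  ⇒ Baluren rumidap
*rumitab is the unique common source.

*rumitab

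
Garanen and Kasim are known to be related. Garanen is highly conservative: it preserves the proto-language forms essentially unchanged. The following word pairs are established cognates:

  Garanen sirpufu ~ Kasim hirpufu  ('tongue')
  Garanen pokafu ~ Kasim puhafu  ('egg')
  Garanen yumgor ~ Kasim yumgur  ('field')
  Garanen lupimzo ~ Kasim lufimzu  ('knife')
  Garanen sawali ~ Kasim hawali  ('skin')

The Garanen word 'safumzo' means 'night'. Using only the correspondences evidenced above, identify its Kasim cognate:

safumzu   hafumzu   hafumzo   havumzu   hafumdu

sawali ~ hawali — Garanen s corresponds to Kasim h word-initially before a back vowel.
lupimzo ~ lufimzu — Garanen o corresponds to Kasim u word-finally.
Applying these to Garanen 'safumzo':
  safumzo → hafumzo   (s→h word-initially before a back vowel)
  hafumzo → hafumzu   (o→u word-finally)
So the Kasim cognate is 'hafumzu'.

hafumzu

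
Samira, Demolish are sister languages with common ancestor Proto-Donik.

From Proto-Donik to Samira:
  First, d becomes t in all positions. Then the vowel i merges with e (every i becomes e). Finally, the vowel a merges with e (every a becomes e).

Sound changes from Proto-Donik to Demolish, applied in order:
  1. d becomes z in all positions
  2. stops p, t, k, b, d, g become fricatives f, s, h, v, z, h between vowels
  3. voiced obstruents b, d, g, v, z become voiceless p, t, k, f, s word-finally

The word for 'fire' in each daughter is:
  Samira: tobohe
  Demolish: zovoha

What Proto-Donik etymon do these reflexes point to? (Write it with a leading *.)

Position 1: Samira has t, Demolish has z. Taking the neighbouring segments as reconstructed: Samira t could go back to *t or *d; Demolish z could go back to *d or *z — the one source consistent with every daughter is *d.
Position 3: Samira has b, Demolish has v. Samira preserves b here (none of its changes turn any other segment into b), so the proto-segment is *b.
This points to *doboha. Verify forward in each daughter:
Samira: *doboha
  doboha → toboha   [unconditioned shift]
  toboha (rule 2 does not apply)
  toboha → tobohe   [vowel merger]
  giving Samira tobohe.
Demolish: *doboha > zoboha > zovoha  (by unconditioned shift, intervocalic lenition)
*doboha is the unique common source.

*doboha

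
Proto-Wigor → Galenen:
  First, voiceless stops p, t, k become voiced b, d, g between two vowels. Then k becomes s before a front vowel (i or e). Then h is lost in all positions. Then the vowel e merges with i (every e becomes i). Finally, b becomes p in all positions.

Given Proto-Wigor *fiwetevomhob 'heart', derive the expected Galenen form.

Galenen: *fiwetevomhob > fiwedevomhob > fiwedevomob > fiwidivomob > fiwidivomop  (by intervocalic voicing, h-loss, vowel merger, unconditioned shift)

fiwidivomop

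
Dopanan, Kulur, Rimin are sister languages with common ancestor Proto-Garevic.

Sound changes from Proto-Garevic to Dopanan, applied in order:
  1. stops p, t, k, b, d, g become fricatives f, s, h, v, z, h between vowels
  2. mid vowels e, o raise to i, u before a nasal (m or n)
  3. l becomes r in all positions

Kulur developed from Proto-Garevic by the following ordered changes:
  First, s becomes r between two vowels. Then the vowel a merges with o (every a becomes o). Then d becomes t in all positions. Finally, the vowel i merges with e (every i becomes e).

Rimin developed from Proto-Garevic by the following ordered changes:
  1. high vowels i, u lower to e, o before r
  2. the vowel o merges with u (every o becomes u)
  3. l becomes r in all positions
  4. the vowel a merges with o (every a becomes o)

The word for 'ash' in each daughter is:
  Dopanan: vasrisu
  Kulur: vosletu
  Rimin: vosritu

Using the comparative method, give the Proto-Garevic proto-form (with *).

Position 4: Dopanan has r, Kulur has l, Rimin has r. Kulur preserves l here (none of its changes turn any other segment into l), so the proto-segment is *l.
Position 6: Dopanan has s, Kulur has t, Rimin has t. Rimin preserves t here (none of its changes turn any other segment into t), so the proto-segment is *t.
Verify the candidate proto-form against each daughter:
Dopanan: *vaslitu
  vaslitu → vaslisu   [intervocalic lenition]
  vaslisu (rule 2 does not apply)
  vaslisu → vasrisu   [unconditioned shift]
  giving Dopanan vasrisu.
Kulur: *vaslitu
  vaslitu (rule 1 does not apply)
  vaslitu → voslitu   [vowel merger]
  voslitu (rule 3 does not apply)
  voslitu → vosletu   [vowel merger]
  giving Kulur vosletu.
Rimin: *vaslitu > vasritu > vosritu  (by unconditioned shift, vowel merger)
No other proto-form is consistent with every reflex, so the reconstruction is *vaslitu.

*vaslitu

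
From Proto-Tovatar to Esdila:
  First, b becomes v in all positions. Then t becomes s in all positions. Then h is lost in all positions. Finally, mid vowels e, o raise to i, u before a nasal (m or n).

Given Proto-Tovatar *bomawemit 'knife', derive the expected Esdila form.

vumawimis

Esdila: *bomawemit
  bomawemit → vomawemit   [unconditioned shift]
  vomawemit → vomawemis   [unconditioned shift]
  vomawemis (rule 3 does not apply)
  vomawemis → vumawimis   [pre-nasal raising]
  giving Esdila vumawimis.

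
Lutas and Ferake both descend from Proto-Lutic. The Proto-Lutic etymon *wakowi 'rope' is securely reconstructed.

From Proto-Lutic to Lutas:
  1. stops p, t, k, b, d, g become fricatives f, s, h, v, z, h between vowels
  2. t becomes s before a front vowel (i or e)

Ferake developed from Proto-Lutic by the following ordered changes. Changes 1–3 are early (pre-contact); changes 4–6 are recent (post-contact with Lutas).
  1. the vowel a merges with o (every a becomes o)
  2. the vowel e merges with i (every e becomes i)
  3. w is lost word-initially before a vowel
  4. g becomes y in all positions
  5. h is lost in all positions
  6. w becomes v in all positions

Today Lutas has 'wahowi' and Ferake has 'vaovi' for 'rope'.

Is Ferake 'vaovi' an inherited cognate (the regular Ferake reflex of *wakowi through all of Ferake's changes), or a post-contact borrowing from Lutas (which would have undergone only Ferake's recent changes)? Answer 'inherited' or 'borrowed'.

If inherited, *wakowi would pass through all of Ferake's changes:
Ferake: *wakowi > wokowi > okowi > okovi  (by vowel merger, glide loss, unconditioned shift)
If borrowed from Lutas 'wahowi' after the early changes, it would undergo only the recent ones:
  rule 4 (unconditioned shift): no change (wahowi)
  rule 5 (h-loss): wahowi → waowi
  rule 6 (unconditioned shift): waowi → vaovi
  ⇒ as a loan: vaovi
Ferake 'vaovi' matches the loan outcome 'vaovi', not the inherited 'okovi' — it skipped the early Ferake changes, so it was borrowed from Lutas.

borrowed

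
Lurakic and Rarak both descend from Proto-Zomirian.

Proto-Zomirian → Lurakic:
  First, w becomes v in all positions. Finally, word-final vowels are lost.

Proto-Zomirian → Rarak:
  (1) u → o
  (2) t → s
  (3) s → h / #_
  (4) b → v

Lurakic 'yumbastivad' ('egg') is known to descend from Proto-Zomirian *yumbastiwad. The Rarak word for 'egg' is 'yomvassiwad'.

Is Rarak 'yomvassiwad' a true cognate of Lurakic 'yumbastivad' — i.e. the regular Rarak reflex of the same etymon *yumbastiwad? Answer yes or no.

Derive the expected Rarak reflex of *yumbastiwad:
Rarak: *yumbastiwad
  yumbastiwad → yombastiwad   [vowel merger]
  yombastiwad → yombassiwad   [unconditioned shift]
  yombassiwad (rule 3 does not apply)
  yombassiwad → yomvassiwad   [unconditioned shift]
  giving Rarak yomvassiwad.
Rarak 'yomvassiwad' matches the regular reflex exactly, so the pair is cognate.

yes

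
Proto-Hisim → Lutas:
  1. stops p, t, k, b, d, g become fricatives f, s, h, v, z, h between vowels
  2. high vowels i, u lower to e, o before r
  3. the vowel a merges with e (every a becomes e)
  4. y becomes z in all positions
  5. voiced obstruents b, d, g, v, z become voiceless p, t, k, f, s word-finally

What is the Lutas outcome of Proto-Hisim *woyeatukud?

Lutas: start from *woyeatukud.
  rule 1 (intervocalic lenition): woyeatukud → woyeasuhud
  rule 2: no change — woyeasuhud
  rule 3 (vowel merger): woyeasuhud → woyeesuhud
  rule 4 (unconditioned shift): woyeesuhud → wozeesuhud
  rule 5 (final devoicing): wozeesuhud → wozeesuhut
  ⇒ Lutas wozeesuhut

wozeesuhut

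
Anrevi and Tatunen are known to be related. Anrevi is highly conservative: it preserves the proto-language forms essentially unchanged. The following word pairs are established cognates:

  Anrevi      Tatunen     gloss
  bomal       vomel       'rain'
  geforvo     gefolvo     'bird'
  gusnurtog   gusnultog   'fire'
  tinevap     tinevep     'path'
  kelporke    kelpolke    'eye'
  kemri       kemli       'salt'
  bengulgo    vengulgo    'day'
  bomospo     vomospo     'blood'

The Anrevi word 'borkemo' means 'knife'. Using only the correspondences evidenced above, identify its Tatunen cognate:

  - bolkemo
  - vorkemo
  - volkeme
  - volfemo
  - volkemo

bomal ~ vomel, bomospo ~ vomospo — Anrevi b corresponds to Tatunen v word-initially before a back vowel.
gusnurtog ~ gusnultog, kelporke ~ kelpolke — Anrevi r corresponds to Tatunen l after a vowel, before a consonant other than r, m, n, p, b, f, v.
Applying these to Anrevi 'borkemo':
  borkemo → vorkemo   (b→v word-initially before a back vowel)
  vorkemo → volkemo   (r→l after a vowel, before a consonant other than r, m, n, p, b, f, v)
So the Tatunen cognate is 'volkemo'.

volkemo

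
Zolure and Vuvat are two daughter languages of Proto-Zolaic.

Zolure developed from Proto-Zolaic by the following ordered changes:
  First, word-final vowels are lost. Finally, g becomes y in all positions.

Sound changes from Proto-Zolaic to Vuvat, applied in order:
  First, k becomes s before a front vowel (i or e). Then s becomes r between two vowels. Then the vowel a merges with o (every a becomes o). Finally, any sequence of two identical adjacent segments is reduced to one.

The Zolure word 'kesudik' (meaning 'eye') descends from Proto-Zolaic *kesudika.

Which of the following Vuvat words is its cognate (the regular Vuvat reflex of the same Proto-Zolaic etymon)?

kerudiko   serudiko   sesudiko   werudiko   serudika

serudiko

Vuvat: *kesudika > sesudika > serudika > serudiko  (by palatalisation, rhotacism, vowel merger)
The other candidates each miss or misapply at least one Vuvat change.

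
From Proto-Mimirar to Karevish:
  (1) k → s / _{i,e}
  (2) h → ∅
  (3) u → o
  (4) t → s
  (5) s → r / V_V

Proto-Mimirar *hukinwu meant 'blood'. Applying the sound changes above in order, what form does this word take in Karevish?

orinwo

Karevish: *hukinwu
  hukinwu → husinwu   [palatalisation]
  husinwu → usinwu   [h-loss]
  usinwu → osinwo   [vowel merger]
  osinwo (rule 4 does not apply)
  osinwo → orinwo   [rhotacism]
  giving Karevish orinwo.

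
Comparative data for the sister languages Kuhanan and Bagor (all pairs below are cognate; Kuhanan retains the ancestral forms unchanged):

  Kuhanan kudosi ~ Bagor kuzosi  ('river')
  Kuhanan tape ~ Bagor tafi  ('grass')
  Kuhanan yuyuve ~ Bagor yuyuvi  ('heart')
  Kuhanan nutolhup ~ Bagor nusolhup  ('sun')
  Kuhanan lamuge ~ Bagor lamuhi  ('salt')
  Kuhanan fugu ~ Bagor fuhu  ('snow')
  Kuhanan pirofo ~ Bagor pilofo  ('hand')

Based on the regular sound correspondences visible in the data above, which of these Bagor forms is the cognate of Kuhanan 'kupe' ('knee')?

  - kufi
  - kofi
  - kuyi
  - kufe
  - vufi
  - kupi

tape ~ tafi — Kuhanan p corresponds to Bagor f between vowels (before a front vowel).
tape ~ tafi, yuyuve ~ yuyuvi — Kuhanan e corresponds to Bagor i word-finally.
Applying these to Kuhanan 'kupe':
  kupe → kufe   (p→f between vowels (before a front vowel))
  kufe → kufi   (e→i word-finally)
So the Bagor cognate is 'kufi'.

kufi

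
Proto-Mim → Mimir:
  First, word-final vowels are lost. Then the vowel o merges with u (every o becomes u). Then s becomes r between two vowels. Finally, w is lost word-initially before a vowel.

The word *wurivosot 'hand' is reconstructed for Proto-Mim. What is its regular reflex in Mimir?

Mimir: *wurivosot > wurivusut > wurivurut > urivurut  (by vowel merger, rhotacism, glide loss)

urivurut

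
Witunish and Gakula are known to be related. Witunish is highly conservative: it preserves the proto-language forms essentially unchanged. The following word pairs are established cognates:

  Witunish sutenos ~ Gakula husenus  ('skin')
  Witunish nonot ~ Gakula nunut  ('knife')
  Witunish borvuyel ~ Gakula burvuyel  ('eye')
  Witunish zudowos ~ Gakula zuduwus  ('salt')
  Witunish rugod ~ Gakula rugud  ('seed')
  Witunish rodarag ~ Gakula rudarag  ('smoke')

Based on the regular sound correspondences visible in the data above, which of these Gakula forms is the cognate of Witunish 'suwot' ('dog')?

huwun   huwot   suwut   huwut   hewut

huwut

sutenos ~ husenus — Witunish s corresponds to Gakula h word-initially before a back vowel.
sutenos ~ husenus, nonot ~ nunut — Witunish o corresponds to Gakula u after a consonant, before a consonant other than r, m, n, p, b, f, v.
Applying these to Witunish 'suwot':
  suwot → huwot   (s→h word-initially before a back vowel)
  huwot → huwut   (o→u after a consonant, before a consonant other than r, m, n, p, b, f, v)
So the Gakula cognate is 'huwut'.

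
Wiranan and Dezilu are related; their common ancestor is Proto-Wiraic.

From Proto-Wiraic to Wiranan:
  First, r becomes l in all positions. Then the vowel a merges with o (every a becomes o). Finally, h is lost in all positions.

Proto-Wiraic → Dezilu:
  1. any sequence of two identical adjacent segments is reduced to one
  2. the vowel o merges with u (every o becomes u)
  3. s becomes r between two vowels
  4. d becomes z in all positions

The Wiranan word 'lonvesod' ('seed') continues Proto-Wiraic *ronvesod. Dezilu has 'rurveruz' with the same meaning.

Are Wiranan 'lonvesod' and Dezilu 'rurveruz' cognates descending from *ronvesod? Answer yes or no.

no

Derive the expected Dezilu reflex of *ronvesod:
Dezilu: start from *ronvesod.
  rule 1: no change — ronvesod
  rule 2 (vowel merger): ronvesod → runvesud
  rule 3 (rhotacism): runvesud → runverud
  rule 4 (unconditioned shift): runverud → runveruz
  ⇒ Dezilu runveruz
The regular Dezilu reflex would be 'runveruz', but the attested form is 'rurveruz'. The correspondence is irregular, so they are not cognates (the Dezilu form has a different source).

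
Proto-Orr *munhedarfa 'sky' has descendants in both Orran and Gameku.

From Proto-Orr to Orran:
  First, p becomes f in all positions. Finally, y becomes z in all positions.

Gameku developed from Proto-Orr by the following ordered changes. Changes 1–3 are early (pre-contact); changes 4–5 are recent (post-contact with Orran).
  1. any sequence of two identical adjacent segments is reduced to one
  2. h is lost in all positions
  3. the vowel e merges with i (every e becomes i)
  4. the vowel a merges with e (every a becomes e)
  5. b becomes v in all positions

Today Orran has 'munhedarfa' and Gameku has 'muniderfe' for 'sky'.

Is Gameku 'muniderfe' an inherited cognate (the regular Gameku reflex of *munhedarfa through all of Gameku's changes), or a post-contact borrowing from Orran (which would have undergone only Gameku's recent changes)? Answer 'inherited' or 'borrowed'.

inherited

If inherited, *munhedarfa would pass through all of Gameku's changes:
Gameku: *munhedarfa
  munhedarfa (rule 1 does not apply)
  munhedarfa → munedarfa   [h-loss]
  munedarfa → munidarfa   [vowel merger]
  munidarfa → muniderfe   [vowel merger]
  muniderfe (rule 5 does not apply)
  giving Gameku muniderfe.
If borrowed from Orran 'munhedarfa' after the early changes, it would undergo only the recent ones:
  rule 4 (vowel merger): munhedarfa → munhederfe
  rule 5 (unconditioned shift): no change (munhederfe)
  ⇒ as a loan: munhederfe
Gameku 'muniderfe' matches the inherited outcome exactly, so it is an inherited cognate, not a loan.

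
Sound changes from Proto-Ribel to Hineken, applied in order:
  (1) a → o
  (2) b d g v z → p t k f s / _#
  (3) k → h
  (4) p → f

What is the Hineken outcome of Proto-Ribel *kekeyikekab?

Hineken: start from *kekeyikekab.
  rule 1 (vowel merger): kekeyikekab → kekeyikekob
  rule 2 (final devoicing): kekeyikekob → kekeyikekop
  rule 3 (unconditioned shift): kekeyikekop → heheyihehop
  rule 4 (unconditioned shift): heheyihehop → heheyihehof
  ⇒ Hineken heheyihehof

heheyihehof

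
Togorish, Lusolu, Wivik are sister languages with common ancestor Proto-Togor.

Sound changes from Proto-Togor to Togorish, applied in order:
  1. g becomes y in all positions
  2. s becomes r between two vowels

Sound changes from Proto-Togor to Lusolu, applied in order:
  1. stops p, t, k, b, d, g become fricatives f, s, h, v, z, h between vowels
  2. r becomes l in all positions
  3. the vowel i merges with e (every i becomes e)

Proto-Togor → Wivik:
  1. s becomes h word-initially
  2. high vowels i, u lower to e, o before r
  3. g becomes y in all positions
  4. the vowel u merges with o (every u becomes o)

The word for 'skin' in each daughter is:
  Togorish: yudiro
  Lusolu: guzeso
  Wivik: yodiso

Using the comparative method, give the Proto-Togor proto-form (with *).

*gudiso

Position 2: Togorish has u, Lusolu has u, Wivik has o. Togorish preserves u here (none of its changes turn any other segment into u), so the proto-segment is *u.
Position 5: Togorish has r, Lusolu has s, Wivik has s. Wivik preserves s here (none of its changes turn any other segment into s), so the proto-segment is *s.
Continuing position by position gives *gudiso; check it forward:
Togorish: start from *gudiso.
  rule 1 (unconditioned shift): gudiso → yudiso
  rule 2 (rhotacism): yudiso → yudiro
  ⇒ Togorish yudiro
Lusolu: *gudiso
  gudiso → guziso   [intervocalic lenition]
  guziso (rule 2 does not apply)
  guziso → guzeso   [vowel merger]
  giving Lusolu guzeso.
Wivik: *gudiso > yudiso > yodiso  (by unconditioned shift, vowel merger)
*gudiso is the unique common source.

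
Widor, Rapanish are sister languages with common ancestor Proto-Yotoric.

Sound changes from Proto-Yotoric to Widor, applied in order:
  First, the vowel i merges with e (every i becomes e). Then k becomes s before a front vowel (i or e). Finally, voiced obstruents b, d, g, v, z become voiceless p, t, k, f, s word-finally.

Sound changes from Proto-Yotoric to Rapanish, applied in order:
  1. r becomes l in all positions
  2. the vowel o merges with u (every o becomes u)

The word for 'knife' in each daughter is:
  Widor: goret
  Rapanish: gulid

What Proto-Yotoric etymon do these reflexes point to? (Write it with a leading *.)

Position 4: Widor has e, Rapanish has i. Rapanish preserves i here (none of its changes turn any other segment into i), so the proto-segment is *i.
Position 2: Widor has o, Rapanish has u. Widor preserves o here (none of its changes turn any other segment into o), so the proto-segment is *o.
Continuing position by position gives *gorid; check it forward:
Widor: *gorid
  gorid → gored   [vowel merger]
  gored (rule 2 does not apply)
  gored → goret   [final devoicing]
  giving Widor goret.
Rapanish: *gorid
  gorid → golid   [unconditioned shift]
  golid → gulid   [vowel merger]
  giving Rapanish gulid.
*gorid is the unique common source.

*gorid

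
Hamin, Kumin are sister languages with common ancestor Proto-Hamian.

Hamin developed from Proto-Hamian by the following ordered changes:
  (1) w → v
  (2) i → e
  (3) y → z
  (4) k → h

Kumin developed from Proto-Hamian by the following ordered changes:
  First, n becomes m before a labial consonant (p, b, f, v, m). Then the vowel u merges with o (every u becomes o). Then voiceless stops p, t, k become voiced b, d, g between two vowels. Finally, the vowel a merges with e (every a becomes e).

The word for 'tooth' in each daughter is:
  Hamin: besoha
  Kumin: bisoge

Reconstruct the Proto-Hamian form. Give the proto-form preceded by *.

Position 6: Hamin has a, Kumin has e. Hamin preserves a here (none of its changes turn any other segment into a), so the proto-segment is *a.
Position 5: Hamin has h, Kumin has g. Taking the neighbouring segments as reconstructed: Hamin h could go back to *k or *h; Kumin g could go back to *k or *g — the one source consistent with every daughter is *k.
Position 2: Hamin has e, Kumin has i. Kumin preserves i here (none of its changes turn any other segment into i), so the proto-segment is *i.
Verify the candidate proto-form against each daughter:
Hamin: start from *bisoka.
  rule 1: no change — bisoka
  rule 2 (vowel merger): bisoka → besoka
  rule 3: no change — besoka
  rule 4 (unconditioned shift): besoka → besoha
  ⇒ Hamin besoha
Kumin: start from *bisoka.
  rule 1: no change — bisoka
  rule 2: no change — bisoka
  rule 3 (intervocalic voicing): bisoka → bisoga
  rule 4 (vowel merger): bisoga → bisoge
  ⇒ Kumin bisoge
Only *bisoka yields all of Hamin besoha, Kumin bisoge.

*bisoka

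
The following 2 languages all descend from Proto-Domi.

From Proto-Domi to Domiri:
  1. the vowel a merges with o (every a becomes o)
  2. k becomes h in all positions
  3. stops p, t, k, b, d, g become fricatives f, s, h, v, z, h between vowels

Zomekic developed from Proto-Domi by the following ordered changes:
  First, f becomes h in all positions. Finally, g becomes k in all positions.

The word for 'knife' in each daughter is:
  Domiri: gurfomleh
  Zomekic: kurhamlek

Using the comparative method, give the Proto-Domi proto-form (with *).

*gurfamlek

Position 5: Domiri has o, Zomekic has a. Zomekic preserves a here (none of its changes turn any other segment into a), so the proto-segment is *a.
Position 9: Domiri has h, Zomekic has k. Taking the neighbouring segments as reconstructed: Domiri h could go back to *k or *h; Zomekic k could go back to *k or *g — the one source consistent with every daughter is *k.
Continuing position by position gives *gurfamlek; check it forward:
Domiri: *gurfamlek > gurfomlek > gurfomleh  (by vowel merger, unconditioned shift)
Zomekic: *gurfamlek > gurhamlek > kurhamlek  (by unconditioned shift, unconditioned shift)
Only *gurfamlek yields all of Domiri gurfomleh, Zomekic kurhamlek.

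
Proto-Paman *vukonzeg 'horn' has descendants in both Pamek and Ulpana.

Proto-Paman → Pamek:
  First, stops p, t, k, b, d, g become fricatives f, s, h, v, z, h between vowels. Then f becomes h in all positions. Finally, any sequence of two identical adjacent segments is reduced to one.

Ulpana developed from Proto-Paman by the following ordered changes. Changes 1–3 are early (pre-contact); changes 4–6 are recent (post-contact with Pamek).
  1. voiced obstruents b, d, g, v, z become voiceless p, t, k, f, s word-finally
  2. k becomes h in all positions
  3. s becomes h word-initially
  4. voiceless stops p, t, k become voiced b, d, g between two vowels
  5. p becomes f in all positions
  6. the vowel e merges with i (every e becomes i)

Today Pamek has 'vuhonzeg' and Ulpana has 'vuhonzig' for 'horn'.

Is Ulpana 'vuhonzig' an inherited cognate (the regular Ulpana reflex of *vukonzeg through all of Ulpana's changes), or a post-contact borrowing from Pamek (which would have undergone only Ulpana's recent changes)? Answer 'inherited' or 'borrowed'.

If inherited, *vukonzeg would pass through all of Ulpana's changes:
Ulpana: *vukonzeg > vukonzek > vuhonzeh > vuhonzih  (by final devoicing, unconditioned shift, vowel merger)
If borrowed from Pamek 'vuhonzeg' after the early changes, it would undergo only the recent ones:
  rule 4 (intervocalic voicing): no change (vuhonzeg)
  rule 5 (unconditioned shift): no change (vuhonzeg)
  rule 6 (vowel merger): vuhonzeg → vuhonzig
  ⇒ as a loan: vuhonzig
Ulpana 'vuhonzig' matches the loan outcome 'vuhonzig', not the inherited 'vuhonzih' — it skipped the early Ulpana changes, so it was borrowed from Pamek.

borrowed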